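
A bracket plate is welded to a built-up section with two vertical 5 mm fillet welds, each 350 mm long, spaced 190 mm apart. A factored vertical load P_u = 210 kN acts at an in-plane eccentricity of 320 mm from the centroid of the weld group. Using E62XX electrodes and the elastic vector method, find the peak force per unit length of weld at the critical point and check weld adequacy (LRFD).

E62XX → F_EXX = 620 MPa.
Total weld length L_w = 700 mm. Treat welds as unit-width lines.
Polar moment about centroid: J = 2[d³/12 + d(b/2)²] = 2[350³/12 + 350×95²] = 13460000 mm³.
Direct shear f_v = P/L_w = 210×10³ / 700 = 300 N/mm (vertical).
Torsion M = P·e = 210×10³ × 320 = 67200000 N·mm.
Critical point at (x, y) = (95, 175) from centroid. f_tx = M·y/J = 873.5 N/mm; f_ty = M·x/J = 474.2 N/mm.
Resultant f_max = √[f_tx² + (f_v + f_ty)²] = √[873.5² + (300 + 474.2)²] = 1167 N/mm.
Capacity per unit length: φr_n = 0.75 × 0.6 × 620 × (0.707 × 5) = 986.3 N/mm.
1167 > 986.3 → NOT adequate.

f_max ≈ 1170 N/mm; NOT adequate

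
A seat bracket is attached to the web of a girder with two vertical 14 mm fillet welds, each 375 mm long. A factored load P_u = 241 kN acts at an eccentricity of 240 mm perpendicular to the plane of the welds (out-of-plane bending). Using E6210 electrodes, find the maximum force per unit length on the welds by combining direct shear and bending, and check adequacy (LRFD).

E62XX → F_EXX = 620 MPa.
L_w = 2 × 375 = 750 mm; section modulus (unit throat) S = 2 × L²/6 = 46880 mm².
Direct shear f_v = P/L_w = 241×10³/750 = 321.3 N/mm.
Moment M = P × e = 241×10³ × 240 = 57840000 N·mm; bending f_b = M/S = 1234 N/mm.
f_max = √(f_v² + f_b²) = √(321.3² + 1234²) = 1275 N/mm.
φr_n = 0.75 × 0.6 × 620 × (0.707 × 14) = 2762 N/mm → adequate.

f_max ≈ 1280 N/mm; adequate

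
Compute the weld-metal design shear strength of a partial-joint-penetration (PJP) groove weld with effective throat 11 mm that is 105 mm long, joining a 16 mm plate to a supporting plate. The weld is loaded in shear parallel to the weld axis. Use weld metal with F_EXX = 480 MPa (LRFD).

Effective throat (given) t_e = 11 mm.
A_we = 11 × 105 = 1155 mm².
F_nw = 0.6 F_EXX = 288 MPa.
φR_n = 0.75 × 288 × 1155 × 10⁻³ = 249.5 kN.

φR_n ≈ 249 kN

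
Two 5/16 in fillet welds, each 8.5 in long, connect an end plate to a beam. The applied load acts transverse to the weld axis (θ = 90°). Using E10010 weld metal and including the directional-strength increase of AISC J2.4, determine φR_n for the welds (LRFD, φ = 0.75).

E100XX → F_EXX = 100 ksi.
t_e = 0.707 × 0.3125 = 0.2209 in; A_we = 0.2209 × 17 = 3.756 in².
Directional factor: 1.0 + 0.5 sin^1.5(90°) = 1.5.
F_nw = 0.6 × 100 × 1.5 = 90 ksi.
φR_n = 0.75 × 90 × 3.756 = 253.5 kip.

φR_n ≈ 254 kip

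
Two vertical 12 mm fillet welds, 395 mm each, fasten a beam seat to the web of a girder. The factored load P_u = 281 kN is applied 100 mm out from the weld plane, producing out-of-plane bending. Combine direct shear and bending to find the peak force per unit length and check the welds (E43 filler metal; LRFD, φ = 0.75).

E43XX → F_EXX = 430 MPa.
L_w = 2 × 395 = 790 mm; section modulus (unit throat) S = 2 × L²/6 = 52010 mm².
Direct shear f_v = P/L_w = 281×10³/790 = 355.7 N/mm.
Moment M = P × e = 281×10³ × 100 = 28100000 N·mm; bending f_b = M/S = 540.3 N/mm.
f_max = √(f_v² + f_b²) = √(355.7² + 540.3²) = 646.9 N/mm.
φr_n = 0.75 × 0.6 × 430 × (0.707 × 12) = 1642 N/mm → adequate.

f_max ≈ 647 N/mm; adequate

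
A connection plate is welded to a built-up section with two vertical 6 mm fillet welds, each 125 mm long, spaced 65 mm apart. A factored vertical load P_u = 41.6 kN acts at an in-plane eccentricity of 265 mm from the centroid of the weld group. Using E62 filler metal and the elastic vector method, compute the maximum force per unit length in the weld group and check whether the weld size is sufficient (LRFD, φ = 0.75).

E62XX → F_EXX = 620 MPa.
Total weld length L_w = 250 mm. Treat welds as unit-width lines.
Polar moment about centroid: J = 2[d³/12 + d(b/2)²] = 2[125³/12 + 125×32.5²] = 589600 mm³.
Direct shear f_v = P/L_w = 41.6×10³ / 250 = 166.4 N/mm (vertical).
Torsion M = P·e = 41.6×10³ × 265 = 11024000 N·mm.
Critical point at (x, y) = (32.5, 62.5) from centroid. f_tx = M·y/J = 1169 N/mm; f_ty = M·x/J = 607.7 N/mm.
Resultant f_max = √[f_tx² + (f_v + f_ty)²] = √[1169² + (166.4 + 607.7)²] = 1402 N/mm.
Capacity per unit length: φr_n = 0.75 × 0.6 × 620 × (0.707 × 6) = 1184 N/mm.
1402 > 1184 → NOT adequate.

f_max ≈ 1400 N/mm; NOT adequate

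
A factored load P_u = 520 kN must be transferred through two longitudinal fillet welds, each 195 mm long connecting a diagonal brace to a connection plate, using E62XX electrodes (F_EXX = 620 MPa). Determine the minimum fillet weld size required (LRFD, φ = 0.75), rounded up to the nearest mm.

w = 7 mm

Total weld length L = 390 mm.
Required throat t_e = P_u / (φ × 0.6 F_EXX × L) = 520 / (0.75 × 0.6 × 620 × 390 × 10⁻³) = 4.779 mm.
Required leg w = t_e / 0.707 = 6.76 mm → use 7 mm.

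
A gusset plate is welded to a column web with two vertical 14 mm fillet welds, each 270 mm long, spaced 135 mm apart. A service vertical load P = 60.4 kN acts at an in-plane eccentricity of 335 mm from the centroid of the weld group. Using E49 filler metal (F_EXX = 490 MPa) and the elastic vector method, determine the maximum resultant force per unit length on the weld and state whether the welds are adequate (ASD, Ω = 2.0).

f_max ≈ 591 N/mm; adequate

Total weld length L_w = 540 mm. Treat welds as unit-width lines.
Polar moment about centroid: J = 2[d³/12 + d(b/2)²] = 2[270³/12 + 270×67.5²] = 5741000 mm³.
Direct shear f_v = P/L_w = 60.4×10³ / 540 = 111.9 N/mm (vertical).
Torsion M = P·e = 60.4×10³ × 335 = 20234000 N·mm.
Critical point at (x, y) = (67.5, 135) from centroid. f_tx = M·y/J = 475.8 N/mm; f_ty = M·x/J = 237.9 N/mm.
Resultant f_max = √[f_tx² + (f_v + f_ty)²] = √[475.8² + (111.9 + 237.9)²] = 590.5 N/mm.
Capacity per unit length: r_n/Ω = (1/2.0) × 0.6 × 490 × (0.707 × 14) = 1455 N/mm.
590.5 ≤ 1455 → adequate.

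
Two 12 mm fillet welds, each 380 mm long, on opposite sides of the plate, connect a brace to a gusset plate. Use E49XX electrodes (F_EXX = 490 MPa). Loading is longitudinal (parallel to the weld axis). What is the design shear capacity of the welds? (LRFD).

Effective throat t_e = 0.707 × 12 = 8.484 mm.
Total length L = 760 mm; A_we = 8.484 × 760 = 6448 mm².
F_nw = 0.6 F_EXX = 0.6 × 490 = 294 MPa.
φR_n = 0.75 × 294 × 6448 × 10⁻³ = 1422 kN.

φR_n ≈ 1420 kN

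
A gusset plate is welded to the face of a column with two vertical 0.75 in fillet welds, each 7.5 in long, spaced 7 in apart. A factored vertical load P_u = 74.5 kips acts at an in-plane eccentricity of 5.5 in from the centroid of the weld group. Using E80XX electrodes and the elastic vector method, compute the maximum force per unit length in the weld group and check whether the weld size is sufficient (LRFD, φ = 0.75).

E80XX → F_EXX = 80 ksi.
Total weld length L_w = 15 in. Treat welds as unit-width lines.
Polar moment about centroid: J = 2[d³/12 + d(b/2)²] = 2[7.5³/12 + 7.5×3.5²] = 254.1 in³.
Direct shear f_v = P/L_w = 74.5 / 15 = 4.967 kip/in (vertical).
Torsion M = P·e = 74.5 × 5.5 = 409.75 kip·in.
Critical point at (x, y) = (3.5, 3.75) from centroid. f_tx = M·y/J = 6.048 kip/in; f_ty = M·x/J = 5.645 kip/in.
Resultant f_max = √[f_tx² + (f_v + f_ty)²] = √[6.048² + (4.967 + 5.645)²] = 12.21 kip/in.
Capacity per unit length: φr_n = 0.75 × 0.6 × 80 × (0.707 × 0.75) = 19.09 kip/in.
12.21 ≤ 19.09 → adequate.

f_max ≈ 12.2 kip/in; adequate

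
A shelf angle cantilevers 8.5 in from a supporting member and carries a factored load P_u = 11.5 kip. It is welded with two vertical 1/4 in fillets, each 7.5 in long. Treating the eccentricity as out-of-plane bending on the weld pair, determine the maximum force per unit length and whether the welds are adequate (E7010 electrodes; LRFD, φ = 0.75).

f_max ≈ 5.27 kip/in; adequate

E70XX → F_EXX = 70 ksi.
L_w = 2 × 7.5 = 15 in; section modulus (unit throat) S = 2 × L²/6 = 18.75 in².
Direct shear f_v = P/L_w = 11.5/15 = 0.7667 kip/in.
Moment M = P × e = 11.5 × 8.5 = 97.75 kip·in; bending f_b = M/S = 5.213 kip/in.
f_max = √(f_v² + f_b²) = √(0.7667² + 5.213²) = 5.269 kip/in.
φr_n = 0.75 × 0.6 × 70 × (0.707 × 0.25) = 5.568 kip/in → adequate.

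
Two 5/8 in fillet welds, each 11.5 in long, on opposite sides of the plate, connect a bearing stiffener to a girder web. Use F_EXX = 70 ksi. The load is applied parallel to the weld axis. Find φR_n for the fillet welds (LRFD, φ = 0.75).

Effective throat t_e = 0.707 × 0.625 = 0.4419 in.
Total length L = 23 in; A_we = 0.4419 × 23 = 10.16 in².
F_nw = 0.6 F_EXX = 0.6 × 70 = 42 ksi.
φR_n = 0.75 × 42 × 10.16 = 320.1 kips.

φR_n ≈ 320 kips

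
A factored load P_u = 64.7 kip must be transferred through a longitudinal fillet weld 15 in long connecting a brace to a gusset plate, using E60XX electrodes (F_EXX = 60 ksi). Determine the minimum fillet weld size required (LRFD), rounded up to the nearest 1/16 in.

Total weld length L = 15 in.
Required throat t_e = P_u / (φ × 0.6 F_EXX × L) = 64.7 / (0.75 × 0.6 × 60 × 15) = 0.1598 in.
Required leg w = t_e / 0.707 = 0.226 in → use 1/4 in.

w = 1/4 in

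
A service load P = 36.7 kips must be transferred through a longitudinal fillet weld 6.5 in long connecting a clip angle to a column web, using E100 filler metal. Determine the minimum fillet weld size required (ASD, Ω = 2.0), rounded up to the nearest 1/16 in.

E100XX → F_EXX = 100 ksi.
Total weld length L = 6.5 in.
Required throat t_e = P × Ω / (0.6 F_EXX × L) = 36.7 × 2.0 / (0.6 × 100 × 6.5) = 0.1882 in.
Required leg w = t_e / 0.707 = 0.2662 in → use 5/16 in.

w = 5/16 in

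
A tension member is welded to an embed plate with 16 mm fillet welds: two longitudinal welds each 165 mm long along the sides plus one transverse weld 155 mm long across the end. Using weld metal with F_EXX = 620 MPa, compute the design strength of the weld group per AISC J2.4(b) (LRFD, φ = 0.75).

t_e = 0.707 × 16 = 11.31 mm.
R_nwl = 0.6 × 620 × 11.31 × 330 × 10⁻³ = 1389 kN (longitudinal, 2 welds).
R_nwt = 0.6 × 620 × 11.31 × 155 × 10⁻³ = 652.2 kN (transverse, base value).
(i) R_nwl + R_nwt = 2041 kN; (ii) 0.85 R_nwl + 1.5 R_nwt = 2159 kN.
R_n = max = 2159 kN [governs: (ii)]; φR_n = 1619 kN.

φR_n ≈ 1620 kN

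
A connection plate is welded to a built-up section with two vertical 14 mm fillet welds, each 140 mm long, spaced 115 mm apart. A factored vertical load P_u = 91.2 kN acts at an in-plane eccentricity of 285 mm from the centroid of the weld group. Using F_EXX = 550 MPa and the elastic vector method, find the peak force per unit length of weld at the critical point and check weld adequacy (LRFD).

f_max ≈ 1930 N/mm; adequate

Total weld length L_w = 280 mm. Treat welds as unit-width lines.
Polar moment about centroid: J = 2[d³/12 + d(b/2)²] = 2[140³/12 + 140×57.5²] = 1383000 mm³.
Direct shear f_v = P/L_w = 91.2×10³ / 280 = 325.7 N/mm (vertical).
Torsion M = P·e = 91.2×10³ × 285 = 25992000 N·mm.
Critical point at (x, y) = (57.5, 70) from centroid. f_tx = M·y/J = 1315 N/mm; f_ty = M·x/J = 1081 N/mm.
Resultant f_max = √[f_tx² + (f_v + f_ty)²] = √[1315² + (325.7 + 1081)²] = 1926 N/mm.
Capacity per unit length: φr_n = 0.75 × 0.6 × 550 × (0.707 × 14) = 2450 N/mm.
1926 ≤ 2450 → adequate.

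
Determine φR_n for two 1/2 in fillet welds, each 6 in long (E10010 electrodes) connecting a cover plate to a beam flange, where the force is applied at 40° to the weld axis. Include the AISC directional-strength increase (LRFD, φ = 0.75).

φR_n ≈ 240 kips

E100XX → F_EXX = 100 ksi.
t_e = 0.707 × 0.5 = 0.3535 in; A_we = 0.3535 × 12 = 4.242 in².
Directional factor: 1.0 + 0.5 sin^1.5(40°) = 1.258.
F_nw = 0.6 × 100 × 1.258 = 75.46 ksi.
φR_n = 0.75 × 75.46 × 4.242 = 240.1 kips.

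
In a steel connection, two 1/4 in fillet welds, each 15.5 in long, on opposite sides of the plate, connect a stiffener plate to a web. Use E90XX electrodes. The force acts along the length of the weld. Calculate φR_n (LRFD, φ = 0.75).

φR_n ≈ 222 kip

E90XX → F_EXX = 90 ksi.
Effective throat t_e = 0.707 × 0.25 = 0.1767 in.
Total length L = 31 in; A_we = 0.1767 × 31 = 5.479 in².
F_nw = 0.6 F_EXX = 0.6 × 90 = 54 ksi.
φR_n = 0.75 × 54 × 5.479 = 221.9 kip.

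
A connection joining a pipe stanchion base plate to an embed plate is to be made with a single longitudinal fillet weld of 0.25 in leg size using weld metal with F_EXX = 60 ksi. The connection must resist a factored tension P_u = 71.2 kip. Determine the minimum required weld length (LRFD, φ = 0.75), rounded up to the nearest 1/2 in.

L = 15 in

Throat t_e = 0.707 × 0.25 = 0.1767 in.
φr_n = 0.75 × 0.6 × 60 × 0.1767 = 4.772 kip/in.
L_req = P_u / φr_n = 71.2 / 4.772 = 14.92 in total.
Round up → use L = 15 in.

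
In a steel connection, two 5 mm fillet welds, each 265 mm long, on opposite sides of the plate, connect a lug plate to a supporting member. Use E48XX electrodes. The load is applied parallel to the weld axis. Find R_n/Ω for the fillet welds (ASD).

R_n/Ω ≈ 270 kN

E48XX → F_EXX = 480 MPa.
Effective throat t_e = 0.707 × 5 = 3.535 mm.
Total length L = 530 mm; A_we = 3.535 × 530 = 1874 mm².
F_nw = 0.6 F_EXX = 0.6 × 480 = 288 MPa.
R_n = 288 × 1874 × 10⁻³ = 539.6 kN; R_n/Ω = 539.6/2.0 = 269.8 kN.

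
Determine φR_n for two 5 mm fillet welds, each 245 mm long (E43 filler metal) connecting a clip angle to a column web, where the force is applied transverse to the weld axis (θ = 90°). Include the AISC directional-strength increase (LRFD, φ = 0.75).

E43XX → F_EXX = 430 MPa.
t_e = 0.707 × 5 = 3.535 mm; A_we = 3.535 × 490 = 1732 mm².
Directional factor: 1.0 + 0.5 sin^1.5(90°) = 1.5.
F_nw = 0.6 × 430 × 1.5 = 387 MPa.
φR_n = 0.75 × 387 × 1732 × 10⁻³ = 502.8 kN.

φR_n ≈ 503 kN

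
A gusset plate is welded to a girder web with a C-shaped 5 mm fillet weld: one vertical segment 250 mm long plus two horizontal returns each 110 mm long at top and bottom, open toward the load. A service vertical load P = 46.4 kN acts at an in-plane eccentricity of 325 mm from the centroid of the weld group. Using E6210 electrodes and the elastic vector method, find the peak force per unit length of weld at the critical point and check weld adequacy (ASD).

E62XX → F_EXX = 620 MPa.
Total weld length L_w = 470 mm. Treat welds as unit-width lines.
Centroid: x̄ = 2×110×55 / 470 = 25.74 mm from the vertical weld.
Polar moment about centroid: J = I_x + I_y = [250³/12 + 2×110×125²] + [250×25.74² + 2(110³/12 + 110×29.26²)] = 5315000 mm³.
Direct shear f_v = P/L_w = 46.4×10³ / 470 = 98.72 N/mm (vertical).
Torsion M = P·e = 46.4×10³ × 325 = 15080000 N·mm.
Critical point at (x, y) = (84.26, 125) from centroid. f_tx = M·y/J = 354.6 N/mm; f_ty = M·x/J = 239 N/mm.
Resultant f_max = √[f_tx² + (f_v + f_ty)²] = √[354.6² + (98.72 + 239)²] = 489.7 N/mm.
Capacity per unit length: r_n/Ω = (1/2.0) × 0.6 × 620 × (0.707 × 5) = 657.5 N/mm.
489.7 ≤ 657.5 → adequate.

f_max ≈ 490 N/mm; adequate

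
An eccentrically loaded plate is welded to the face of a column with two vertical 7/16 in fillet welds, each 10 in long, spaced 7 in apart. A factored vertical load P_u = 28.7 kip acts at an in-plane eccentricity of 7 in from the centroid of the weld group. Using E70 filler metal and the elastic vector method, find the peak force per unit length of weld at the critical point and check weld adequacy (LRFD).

f_max ≈ 3.98 kip/in; adequate

E70XX → F_EXX = 70 ksi.
Total weld length L_w = 20 in. Treat welds as unit-width lines.
Polar moment about centroid: J = 2[d³/12 + d(b/2)²] = 2[10³/12 + 10×3.5²] = 411.7 in³.
Direct shear f_v = P/L_w = 28.7 / 20 = 1.435 kip/in (vertical).
Torsion M = P·e = 28.7 × 7 = 200.9 kip·in.
Critical point at (x, y) = (3.5, 5) from centroid. f_tx = M·y/J = 2.44 kip/in; f_ty = M·x/J = 1.708 kip/in.
Resultant f_max = √[f_tx² + (f_v + f_ty)²] = √[2.44² + (1.435 + 1.708)²] = 3.979 kip/in.
Capacity per unit length: φr_n = 0.75 × 0.6 × 70 × (0.707 × 0.4375) = 9.743 kip/in.
3.979 ≤ 9.743 → adequate.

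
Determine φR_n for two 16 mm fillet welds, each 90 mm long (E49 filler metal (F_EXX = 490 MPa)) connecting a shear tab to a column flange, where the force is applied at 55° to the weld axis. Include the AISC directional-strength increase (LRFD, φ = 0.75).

φR_n ≈ 615 kN

t_e = 0.707 × 16 = 11.31 mm; A_we = 11.31 × 180 = 2036 mm².
Directional factor: 1.0 + 0.5 sin^1.5(55°) = 1.371.
F_nw = 0.6 × 490 × 1.371 = 403 MPa.
φR_n = 0.75 × 403 × 2036 × 10⁻³ = 615.4 kN.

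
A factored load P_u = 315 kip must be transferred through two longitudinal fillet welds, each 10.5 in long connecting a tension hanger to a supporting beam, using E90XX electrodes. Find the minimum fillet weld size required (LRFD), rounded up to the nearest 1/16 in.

w = 9/16 in

E90XX → F_EXX = 90 ksi.
Total weld length L = 21 in.
Required throat t_e = P_u / (φ × 0.6 F_EXX × L) = 315 / (0.75 × 0.6 × 90 × 21) = 0.3704 in.
Required leg w = t_e / 0.707 = 0.5239 in → use 9/16 in.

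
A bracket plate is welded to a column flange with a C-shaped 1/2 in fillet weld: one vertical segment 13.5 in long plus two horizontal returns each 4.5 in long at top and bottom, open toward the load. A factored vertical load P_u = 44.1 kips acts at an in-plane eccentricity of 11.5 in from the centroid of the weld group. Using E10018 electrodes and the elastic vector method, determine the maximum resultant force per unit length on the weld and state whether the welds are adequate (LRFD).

E100XX → F_EXX = 100 ksi.
Total weld length L_w = 22.5 in. Treat welds as unit-width lines.
Centroid: x̄ = 2×4.5×2.25 / 22.5 = 0.9 in from the vertical weld.
Polar moment about centroid: J = I_x + I_y = [13.5³/12 + 2×4.5×6.75²] + [13.5×0.9² + 2(4.5³/12 + 4.5×1.35²)] = 657.6 in³.
Direct shear f_v = P/L_w = 44.1 / 22.5 = 1.96 kip/in (vertical).
Torsion M = P·e = 44.1 × 11.5 = 507.15 kip·in.
Critical point at (x, y) = (3.6, 6.75) from centroid. f_tx = M·y/J = 5.206 kip/in; f_ty = M·x/J = 2.776 kip/in.
Resultant f_max = √[f_tx² + (f_v + f_ty)²] = √[5.206² + (1.96 + 2.776)²] = 7.038 kip/in.
Capacity per unit length: φr_n = 0.75 × 0.6 × 100 × (0.707 × 0.5) = 15.91 kip/in.
7.038 ≤ 15.91 → adequate.

f_max ≈ 7.04 kip/in; adequate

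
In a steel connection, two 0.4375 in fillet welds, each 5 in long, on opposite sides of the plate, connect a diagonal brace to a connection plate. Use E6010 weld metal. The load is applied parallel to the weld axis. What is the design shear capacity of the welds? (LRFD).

φR_n ≈ 83.5 kips

E60XX → F_EXX = 60 ksi.
Effective throat t_e = 0.707 × 0.4375 = 0.3093 in.
Total length L = 10 in; A_we = 0.3093 × 10 = 3.093 in².
F_nw = 0.6 F_EXX = 0.6 × 60 = 36 ksi.
φR_n = 0.75 × 36 × 3.093 = 83.51 kips.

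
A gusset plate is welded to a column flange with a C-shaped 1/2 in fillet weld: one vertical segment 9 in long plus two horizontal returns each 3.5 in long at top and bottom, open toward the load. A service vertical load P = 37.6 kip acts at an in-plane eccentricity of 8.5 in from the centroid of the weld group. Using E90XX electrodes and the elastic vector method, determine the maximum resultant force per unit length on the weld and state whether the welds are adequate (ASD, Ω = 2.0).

f_max ≈ 9.04 kip/in; adequate

E90XX → F_EXX = 90 ksi.
Total weld length L_w = 16 in. Treat welds as unit-width lines.
Centroid: x̄ = 2×3.5×1.75 / 16 = 0.7656 in from the vertical weld.
Polar moment about centroid: J = I_x + I_y = [9³/12 + 2×3.5×4.5²] + [9×0.7656² + 2(3.5³/12 + 3.5×0.9844²)] = 221.7 in³.
Direct shear f_v = P/L_w = 37.6 / 16 = 2.35 kip/in (vertical).
Torsion M = P·e = 37.6 × 8.5 = 319.6 kip·in.
Critical point at (x, y) = (2.734, 4.5) from centroid. f_tx = M·y/J = 6.487 kip/in; f_ty = M·x/J = 3.942 kip/in.
Resultant f_max = √[f_tx² + (f_v + f_ty)²] = √[6.487² + (2.35 + 3.942)²] = 9.037 kip/in.
Capacity per unit length: r_n/Ω = (1/2.0) × 0.6 × 90 × (0.707 × 0.5) = 9.544 kip/in.
9.037 ≤ 9.544 → adequate.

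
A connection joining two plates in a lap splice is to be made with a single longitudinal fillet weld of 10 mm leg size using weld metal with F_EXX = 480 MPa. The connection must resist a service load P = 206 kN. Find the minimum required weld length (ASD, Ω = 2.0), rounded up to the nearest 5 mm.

L = 205 mm

Throat t_e = 0.707 × 10 = 7.07 mm.
r_n/Ω = (0.6 × 480 × 7.07) / 2.0 = 1018 N/mm = 1.018 kN/mm.
L_req = P / (r_n/Ω) = 206 / 1.018 = 202.3 mm total.
Round up → use L = 205 mm.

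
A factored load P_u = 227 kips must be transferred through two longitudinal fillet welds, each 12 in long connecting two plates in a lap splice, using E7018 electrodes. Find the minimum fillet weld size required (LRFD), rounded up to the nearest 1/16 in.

E70XX → F_EXX = 70 ksi.
Total weld length L = 24 in.
Required throat t_e = P_u / (φ × 0.6 F_EXX × L) = 227 / (0.75 × 0.6 × 70 × 24) = 0.3003 in.
Required leg w = t_e / 0.707 = 0.4247 in → use 7/16 in.

w = 7/16 in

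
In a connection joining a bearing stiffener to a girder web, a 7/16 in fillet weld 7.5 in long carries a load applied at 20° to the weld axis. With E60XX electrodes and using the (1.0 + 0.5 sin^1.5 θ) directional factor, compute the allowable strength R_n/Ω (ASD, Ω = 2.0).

E60XX → F_EXX = 60 ksi.
t_e = 0.707 × 0.4375 = 0.3093 in; A_we = 0.3093 × 7.5 = 2.32 in².
Directional factor: 1.0 + 0.5 sin^1.5(20°) = 1.1.
F_nw = 0.6 × 60 × 1.1 = 39.6 ksi.
R_n/Ω = (39.6 × 2.32) / 2.0 = 45.93 kips.

R_n/Ω ≈ 45.9 kips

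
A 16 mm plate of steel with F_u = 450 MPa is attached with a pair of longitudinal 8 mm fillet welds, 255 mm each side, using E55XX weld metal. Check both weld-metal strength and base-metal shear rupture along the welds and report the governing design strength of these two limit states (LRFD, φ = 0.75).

φR_n ≈ 714 kN (weld metal governs)

E55XX → F_EXX = 550 MPa.
t_e = 0.707 × 8 = 5.656 mm; L = 510 mm.
Weld metal: φR_n = 0.75 × 0.6 × 550 × 5.656 × 510 × 10⁻³ = 713.9 kN.
Base metal (shear rupture): φR_n = 0.75 × 0.6 × 450 × 16 × 510 × 10⁻³ = 1652 kN.
Governing: weld metal.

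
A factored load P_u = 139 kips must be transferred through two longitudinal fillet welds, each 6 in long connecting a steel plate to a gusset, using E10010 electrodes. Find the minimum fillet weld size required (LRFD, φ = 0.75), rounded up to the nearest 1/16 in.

w = 3/8 in

E100XX → F_EXX = 100 ksi.
Total weld length L = 12 in.
Required throat t_e = P_u / (φ × 0.6 F_EXX × L) = 139 / (0.75 × 0.6 × 100 × 12) = 0.2574 in.
Required leg w = t_e / 0.707 = 0.3641 in → use 3/8 in.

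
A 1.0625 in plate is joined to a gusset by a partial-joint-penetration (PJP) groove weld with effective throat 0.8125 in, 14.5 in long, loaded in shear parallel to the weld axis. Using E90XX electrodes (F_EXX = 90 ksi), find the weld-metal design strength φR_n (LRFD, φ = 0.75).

φR_n ≈ 477 kips

Effective throat (given) t_e = 0.8125 in.
A_we = 0.8125 × 14.5 = 11.78 in².
F_nw = 0.6 F_EXX = 54 ksi.
φR_n = 0.75 × 54 × 11.78 = 477.1 kips.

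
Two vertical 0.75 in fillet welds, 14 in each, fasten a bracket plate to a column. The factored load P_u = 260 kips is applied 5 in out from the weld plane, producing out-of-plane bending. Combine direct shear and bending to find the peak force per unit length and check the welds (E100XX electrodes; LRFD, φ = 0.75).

E100XX → F_EXX = 100 ksi.
L_w = 2 × 14 = 28 in; section modulus (unit throat) S = 2 × L²/6 = 65.33 in².
Direct shear f_v = P/L_w = 260/28 = 9.286 kip/in.
Moment M = P × e = 260 × 5 = 1300 kip·in; bending f_b = M/S = 19.9 kip/in.
f_max = √(f_v² + f_b²) = √(9.286² + 19.9²) = 21.96 kip/in.
φr_n = 0.75 × 0.6 × 100 × (0.707 × 0.75) = 23.86 kip/in → adequate.

f_max ≈ 22 kip/in; adequate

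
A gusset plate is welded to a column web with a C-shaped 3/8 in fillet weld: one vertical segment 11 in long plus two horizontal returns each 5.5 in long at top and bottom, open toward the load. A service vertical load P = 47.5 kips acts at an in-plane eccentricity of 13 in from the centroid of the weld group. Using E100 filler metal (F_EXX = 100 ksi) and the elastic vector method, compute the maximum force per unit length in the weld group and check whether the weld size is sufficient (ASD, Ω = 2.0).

f_max ≈ 9.73 kip/in; NOT adequate

Total weld length L_w = 22 in. Treat welds as unit-width lines.
Centroid: x̄ = 2×5.5×2.75 / 22 = 1.375 in from the vertical weld.
Polar moment about centroid: J = I_x + I_y = [11³/12 + 2×5.5×5.5²] + [11×1.375² + 2(5.5³/12 + 5.5×1.375²)] = 513 in³.
Direct shear f_v = P/L_w = 47.5 / 22 = 2.159 kip/in (vertical).
Torsion M = P·e = 47.5 × 13 = 617.5 kip·in.
Critical point at (x, y) = (4.125, 5.5) from centroid. f_tx = M·y/J = 6.621 kip/in; f_ty = M·x/J = 4.965 kip/in.
Resultant f_max = √[f_tx² + (f_v + f_ty)²] = √[6.621² + (2.159 + 4.965)²] = 9.726 kip/in.
Capacity per unit length: r_n/Ω = (1/2.0) × 0.6 × 100 × (0.707 × 0.375) = 7.954 kip/in.
9.726 > 7.954 → NOT adequate.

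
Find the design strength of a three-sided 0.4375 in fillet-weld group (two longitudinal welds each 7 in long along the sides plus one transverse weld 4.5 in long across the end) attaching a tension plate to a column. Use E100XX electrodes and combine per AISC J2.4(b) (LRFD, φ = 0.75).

E100XX → F_EXX = 100 ksi.
t_e = 0.707 × 0.4375 = 0.3093 in.
R_nwl = 0.6 × 100 × 0.3093 × 14 = 259.8 kips (longitudinal, 2 welds).
R_nwt = 0.6 × 100 × 0.3093 × 4.5 = 83.51 kips (transverse, base value).
(i) R_nwl + R_nwt = 343.3 kips; (ii) 0.85 R_nwl + 1.5 R_nwt = 346.1 kips.
R_n = max = 346.1 kips [governs: (ii)]; φR_n = 259.6 kips.

φR_n ≈ 260 kips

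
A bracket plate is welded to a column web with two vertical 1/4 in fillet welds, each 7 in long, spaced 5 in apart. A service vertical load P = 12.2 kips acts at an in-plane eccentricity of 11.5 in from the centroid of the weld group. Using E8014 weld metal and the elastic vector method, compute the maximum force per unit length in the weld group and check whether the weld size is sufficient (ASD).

E80XX → F_EXX = 80 ksi.
Total weld length L_w = 14 in. Treat welds as unit-width lines.
Polar moment about centroid: J = 2[d³/12 + d(b/2)²] = 2[7³/12 + 7×2.5²] = 144.7 in³.
Direct shear f_v = P/L_w = 12.2 / 14 = 0.8714 kip/in (vertical).
Torsion M = P·e = 12.2 × 11.5 = 140.3 kip·in.
Critical point at (x, y) = (2.5, 3.5) from centroid. f_tx = M·y/J = 3.394 kip/in; f_ty = M·x/J = 2.425 kip/in.
Resultant f_max = √[f_tx² + (f_v + f_ty)²] = √[3.394² + (0.8714 + 2.425)²] = 4.731 kip/in.
Capacity per unit length: r_n/Ω = (1/2.0) × 0.6 × 80 × (0.707 × 0.25) = 4.242 kip/in.
4.731 > 4.242 → NOT adequate.

f_max ≈ 4.73 kip/in; NOT adequate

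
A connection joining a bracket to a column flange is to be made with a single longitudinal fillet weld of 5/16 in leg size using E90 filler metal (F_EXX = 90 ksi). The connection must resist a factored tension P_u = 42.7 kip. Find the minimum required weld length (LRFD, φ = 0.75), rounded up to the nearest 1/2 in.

L = 5 in

Throat t_e = 0.707 × 0.3125 = 0.2209 in.
φr_n = 0.75 × 0.6 × 90 × 0.2209 = 8.948 kip/in.
L_req = P_u / φr_n = 42.7 / 8.948 = 4.772 in total.
Round up → use L = 5 in.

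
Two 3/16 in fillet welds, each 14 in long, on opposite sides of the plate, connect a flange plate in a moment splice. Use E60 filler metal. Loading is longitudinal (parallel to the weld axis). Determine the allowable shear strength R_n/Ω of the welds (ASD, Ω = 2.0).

R_n/Ω ≈ 66.8 kip

E60XX → F_EXX = 60 ksi.
Effective throat t_e = 0.707 × 0.1875 = 0.1326 in.
Total length L = 28 in; A_we = 0.1326 × 28 = 3.712 in².
F_nw = 0.6 F_EXX = 0.6 × 60 = 36 ksi.
R_n = 36 × 3.712 = 133.6 kip; R_n/Ω = 133.6/2.0 = 66.81 kip.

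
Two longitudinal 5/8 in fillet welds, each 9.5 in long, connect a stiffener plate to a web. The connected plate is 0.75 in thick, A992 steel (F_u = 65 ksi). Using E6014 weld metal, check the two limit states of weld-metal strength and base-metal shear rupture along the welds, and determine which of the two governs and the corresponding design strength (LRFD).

φR_n ≈ 227 kips (weld metal governs)

E60XX → F_EXX = 60 ksi.
t_e = 0.707 × 0.625 = 0.4419 in; L = 19 in.
Weld metal: φR_n = 0.75 × 0.6 × 60 × 0.4419 × 19 = 226.7 kips.
Base metal (shear rupture): φR_n = 0.75 × 0.6 × 65 × 0.75 × 19 = 416.8 kips.
Governing: weld metal.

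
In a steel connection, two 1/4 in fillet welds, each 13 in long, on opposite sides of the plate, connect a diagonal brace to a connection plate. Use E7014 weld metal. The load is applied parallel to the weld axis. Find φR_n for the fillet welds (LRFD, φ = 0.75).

φR_n ≈ 145 kips

E70XX → F_EXX = 70 ksi.
Effective throat t_e = 0.707 × 0.25 = 0.1767 in.
Total length L = 26 in; A_we = 0.1767 × 26 = 4.595 in².
F_nw = 0.6 F_EXX = 0.6 × 70 = 42 ksi.
φR_n = 0.75 × 42 × 4.595 = 144.8 kips.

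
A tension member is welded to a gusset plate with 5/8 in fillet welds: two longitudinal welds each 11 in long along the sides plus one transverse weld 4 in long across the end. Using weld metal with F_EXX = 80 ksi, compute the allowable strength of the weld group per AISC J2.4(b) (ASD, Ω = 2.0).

t_e = 0.707 × 0.625 = 0.4419 in.
R_nwl = 0.6 × 80 × 0.4419 × 22 = 466.6 kips (longitudinal, 2 welds).
R_nwt = 0.6 × 80 × 0.4419 × 4 = 84.84 kips (transverse, base value).
(i) R_nwl + R_nwt = 551.5 kips; (ii) 0.85 R_nwl + 1.5 R_nwt = 523.9 kips.
R_n = max = 551.5 kips [governs: (i)]; R_n/Ω = 275.7 kips.

R_n/Ω ≈ 276 kips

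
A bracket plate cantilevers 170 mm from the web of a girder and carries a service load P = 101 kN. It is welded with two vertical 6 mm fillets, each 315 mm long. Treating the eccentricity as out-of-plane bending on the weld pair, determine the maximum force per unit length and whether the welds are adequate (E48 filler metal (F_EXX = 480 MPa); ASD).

f_max ≈ 543 N/mm; adequate

L_w = 2 × 315 = 630 mm; section modulus (unit throat) S = 2 × L²/6 = 33080 mm².
Direct shear f_v = P/L_w = 101×10³/630 = 160.3 N/mm.
Moment M = P × e = 101×10³ × 170 = 17170000 N·mm; bending f_b = M/S = 519.1 N/mm.
f_max = √(f_v² + f_b²) = √(160.3² + 519.1²) = 543.3 N/mm.
r_n/Ω = (1/2.0) × 0.6 × 480 × (0.707 × 6) = 610.8 N/mm → adequate.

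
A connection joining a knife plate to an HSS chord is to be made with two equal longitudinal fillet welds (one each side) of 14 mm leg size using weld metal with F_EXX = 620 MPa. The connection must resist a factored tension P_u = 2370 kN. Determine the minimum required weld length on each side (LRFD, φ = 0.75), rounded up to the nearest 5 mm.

L = 430 mm on each side

Throat t_e = 0.707 × 14 = 9.898 mm.
φr_n = 0.75 × 0.6 × 620 × 9.898 × 10⁻³ = 2.762 kN/mm.
L_req = P_u / φr_n = 2370 / 2.762 = 858.2 mm total.
Per side: 858.2 / 2 = 429.1 mm.
Round up → use L = 430 mm on each side.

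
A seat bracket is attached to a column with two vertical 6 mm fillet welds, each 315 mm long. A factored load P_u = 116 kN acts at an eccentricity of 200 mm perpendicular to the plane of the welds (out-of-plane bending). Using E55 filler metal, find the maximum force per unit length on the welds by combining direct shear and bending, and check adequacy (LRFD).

E55XX → F_EXX = 550 MPa.
L_w = 2 × 315 = 630 mm; section modulus (unit throat) S = 2 × L²/6 = 33080 mm².
Direct shear f_v = P/L_w = 116×10³/630 = 184.1 N/mm.
Moment M = P × e = 116×10³ × 200 = 23200000 N·mm; bending f_b = M/S = 701.4 N/mm.
f_max = √(f_v² + f_b²) = √(184.1² + 701.4²) = 725.2 N/mm.
φr_n = 0.75 × 0.6 × 550 × (0.707 × 6) = 1050 N/mm → adequate.

f_max ≈ 725 N/mm; adequate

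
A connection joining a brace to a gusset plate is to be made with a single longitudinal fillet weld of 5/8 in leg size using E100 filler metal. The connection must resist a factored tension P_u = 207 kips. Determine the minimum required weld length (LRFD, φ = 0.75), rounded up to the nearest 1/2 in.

L = 10.5 in

E100XX → F_EXX = 100 ksi.
Throat t_e = 0.707 × 0.625 = 0.4419 in.
φr_n = 0.75 × 0.6 × 100 × 0.4419 = 19.88 kips/in.
L_req = P_u / φr_n = 207 / 19.88 = 10.41 in total.
Round up → use L = 10.5 in.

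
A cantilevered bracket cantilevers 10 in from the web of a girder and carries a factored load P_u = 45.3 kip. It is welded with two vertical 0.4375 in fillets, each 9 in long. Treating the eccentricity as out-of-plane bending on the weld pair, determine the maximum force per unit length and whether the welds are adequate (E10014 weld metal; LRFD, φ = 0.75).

f_max ≈ 17 kip/in; NOT adequate

E100XX → F_EXX = 100 ksi.
L_w = 2 × 9 = 18 in; section modulus (unit throat) S = 2 × L²/6 = 27 in².
Direct shear f_v = P/L_w = 45.3/18 = 2.517 kip/in.
Moment M = P × e = 45.3 × 10 = 453 kip·in; bending f_b = M/S = 16.78 kip/in.
f_max = √(f_v² + f_b²) = √(2.517² + 16.78²) = 16.97 kip/in.
φr_n = 0.75 × 0.6 × 100 × (0.707 × 0.4375) = 13.92 kip/in → NOT adequate.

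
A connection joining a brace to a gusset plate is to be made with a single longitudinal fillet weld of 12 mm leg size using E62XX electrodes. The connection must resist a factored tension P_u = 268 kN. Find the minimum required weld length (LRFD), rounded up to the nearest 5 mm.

L = 115 mm

E62XX → F_EXX = 620 MPa.
Throat t_e = 0.707 × 12 = 8.484 mm.
φr_n = 0.75 × 0.6 × 620 × 8.484 × 10⁻³ = 2.367 kN/mm.
L_req = P_u / φr_n = 268 / 2.367 = 113.2 mm total.
Round up → use L = 115 mm.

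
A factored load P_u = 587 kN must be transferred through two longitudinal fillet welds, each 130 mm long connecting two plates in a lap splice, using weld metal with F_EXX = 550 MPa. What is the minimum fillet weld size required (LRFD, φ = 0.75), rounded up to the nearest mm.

Total weld length L = 260 mm.
Required throat t_e = P_u / (φ × 0.6 F_EXX × L) = 587 / (0.75 × 0.6 × 550 × 260 × 10⁻³) = 9.122 mm.
Required leg w = t_e / 0.707 = 12.9 mm → use 13 mm.

w = 13 mm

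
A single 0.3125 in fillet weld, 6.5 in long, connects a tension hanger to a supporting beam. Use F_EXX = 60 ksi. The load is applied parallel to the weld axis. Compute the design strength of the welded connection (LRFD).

φR_n ≈ 38.8 kips

Effective throat t_e = 0.707 × 0.3125 = 0.2209 in.
Total length L = 6.5 in; A_we = 0.2209 × 6.5 = 1.436 in².
F_nw = 0.6 F_EXX = 0.6 × 60 = 36 ksi.
φR_n = 0.75 × 36 × 1.436 = 38.77 kips.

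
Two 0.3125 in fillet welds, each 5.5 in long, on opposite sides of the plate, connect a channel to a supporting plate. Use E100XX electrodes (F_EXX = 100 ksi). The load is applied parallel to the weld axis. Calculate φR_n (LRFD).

φR_n ≈ 109 kip

Effective throat t_e = 0.707 × 0.3125 = 0.2209 in.
Total length L = 11 in; A_we = 0.2209 × 11 = 2.43 in².
F_nw = 0.6 F_EXX = 0.6 × 100 = 60 ksi.
φR_n = 0.75 × 60 × 2.43 = 109.4 kip.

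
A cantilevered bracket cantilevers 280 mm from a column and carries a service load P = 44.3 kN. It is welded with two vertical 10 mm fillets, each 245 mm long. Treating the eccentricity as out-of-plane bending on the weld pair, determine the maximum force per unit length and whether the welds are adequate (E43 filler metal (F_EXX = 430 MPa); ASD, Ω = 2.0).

L_w = 2 × 245 = 490 mm; section modulus (unit throat) S = 2 × L²/6 = 20010 mm².
Direct shear f_v = P/L_w = 44.3×10³/490 = 90.41 N/mm.
Moment M = P × e = 44.3×10³ × 280 = 12404000 N·mm; bending f_b = M/S = 619.9 N/mm.
f_max = √(f_v² + f_b²) = √(90.41² + 619.9²) = 626.5 N/mm.
r_n/Ω = (1/2.0) × 0.6 × 430 × (0.707 × 10) = 912 N/mm → adequate.

f_max ≈ 626 N/mm; adequate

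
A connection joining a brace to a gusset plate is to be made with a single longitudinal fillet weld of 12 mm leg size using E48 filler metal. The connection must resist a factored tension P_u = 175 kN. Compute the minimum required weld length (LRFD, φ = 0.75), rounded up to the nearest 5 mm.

E48XX → F_EXX = 480 MPa.
Throat t_e = 0.707 × 12 = 8.484 mm.
φr_n = 0.75 × 0.6 × 480 × 8.484 × 10⁻³ = 1.833 kN/mm.
L_req = P_u / φr_n = 175 / 1.833 = 95.5 mm total.
Round up → use L = 100 mm.

L = 100 mm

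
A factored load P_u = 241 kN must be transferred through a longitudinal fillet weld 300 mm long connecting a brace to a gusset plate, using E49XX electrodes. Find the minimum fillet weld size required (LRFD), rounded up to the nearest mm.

E49XX → F_EXX = 490 MPa.
Total weld length L = 300 mm.
Required throat t_e = P_u / (φ × 0.6 F_EXX × L) = 241 / (0.75 × 0.6 × 490 × 300 × 10⁻³) = 3.643 mm.
Required leg w = t_e / 0.707 = 5.153 mm → use 6 mm.

w = 6 mm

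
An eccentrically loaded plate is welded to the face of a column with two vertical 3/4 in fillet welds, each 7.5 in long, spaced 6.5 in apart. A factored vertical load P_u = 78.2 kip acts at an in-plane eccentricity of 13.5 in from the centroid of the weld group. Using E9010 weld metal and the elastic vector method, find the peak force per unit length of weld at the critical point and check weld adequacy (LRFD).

f_max ≈ 26.6 kip/in; NOT adequate

E90XX → F_EXX = 90 ksi.
Total weld length L_w = 15 in. Treat welds as unit-width lines.
Polar moment about centroid: J = 2[d³/12 + d(b/2)²] = 2[7.5³/12 + 7.5×3.25²] = 228.8 in³.
Direct shear f_v = P/L_w = 78.2 / 15 = 5.213 kip/in (vertical).
Torsion M = P·e = 78.2 × 13.5 = 1055.7 kip·in.
Critical point at (x, y) = (3.25, 3.75) from centroid. f_tx = M·y/J = 17.31 kip/in; f_ty = M·x/J = 15 kip/in.
Resultant f_max = √[f_tx² + (f_v + f_ty)²] = √[17.31² + (5.213 + 15)²] = 26.61 kip/in.
Capacity per unit length: φr_n = 0.75 × 0.6 × 90 × (0.707 × 0.75) = 21.48 kip/in.
26.61 > 21.48 → NOT adequate.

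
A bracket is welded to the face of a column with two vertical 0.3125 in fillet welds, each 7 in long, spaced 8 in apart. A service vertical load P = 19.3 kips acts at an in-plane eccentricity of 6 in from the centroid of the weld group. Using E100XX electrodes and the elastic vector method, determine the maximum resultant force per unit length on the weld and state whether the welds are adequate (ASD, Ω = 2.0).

E100XX → F_EXX = 100 ksi.
Total weld length L_w = 14 in. Treat welds as unit-width lines.
Polar moment about centroid: J = 2[d³/12 + d(b/2)²] = 2[7³/12 + 7×4²] = 281.2 in³.
Direct shear f_v = P/L_w = 19.3 / 14 = 1.379 kip/in (vertical).
Torsion M = P·e = 19.3 × 6 = 115.8 kip·in.
Critical point at (x, y) = (4, 3.5) from centroid. f_tx = M·y/J = 1.441 kip/in; f_ty = M·x/J = 1.647 kip/in.
Resultant f_max = √[f_tx² + (f_v + f_ty)²] = √[1.441² + (1.379 + 1.647)²] = 3.352 kip/in.
Capacity per unit length: r_n/Ω = (1/2.0) × 0.6 × 100 × (0.707 × 0.3125) = 6.628 kip/in.
3.352 ≤ 6.628 → adequate.

f_max ≈ 3.35 kip/in; adequate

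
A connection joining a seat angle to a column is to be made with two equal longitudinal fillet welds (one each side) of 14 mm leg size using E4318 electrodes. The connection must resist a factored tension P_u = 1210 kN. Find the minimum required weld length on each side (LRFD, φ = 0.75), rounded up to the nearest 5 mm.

L = 320 mm on each side

E43XX → F_EXX = 430 MPa.
Throat t_e = 0.707 × 14 = 9.898 mm.
φr_n = 0.75 × 0.6 × 430 × 9.898 × 10⁻³ = 1.915 kN/mm.
L_req = P_u / φr_n = 1210 / 1.915 = 631.8 mm total.
Per side: 631.8 / 2 = 315.9 mm.
Round up → use L = 320 mm on each side.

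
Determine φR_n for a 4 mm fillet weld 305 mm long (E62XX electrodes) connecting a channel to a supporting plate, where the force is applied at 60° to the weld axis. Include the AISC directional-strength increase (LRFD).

E62XX → F_EXX = 620 MPa.
t_e = 0.707 × 4 = 2.828 mm; A_we = 2.828 × 305 = 862.5 mm².
Directional factor: 1.0 + 0.5 sin^1.5(60°) = 1.403.
F_nw = 0.6 × 620 × 1.403 = 521.9 MPa.
φR_n = 0.75 × 521.9 × 862.5 × 10⁻³ = 337.6 kN.

φR_n ≈ 338 kN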